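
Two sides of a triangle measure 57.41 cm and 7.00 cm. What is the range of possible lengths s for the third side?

By the triangle inequality, s must be less than 57.41 + 7.00 = 64.41 and greater than |57.41 − 7.00| = 50.41.

50.41 < s < 64.41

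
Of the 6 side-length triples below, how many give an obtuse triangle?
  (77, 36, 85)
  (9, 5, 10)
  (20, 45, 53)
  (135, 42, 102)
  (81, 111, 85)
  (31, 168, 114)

(77,36,85): 36²+77² = 7225 = 85² → right
(9,5,10): 5²+9² = 106 > 100 = 10² → acute
(20,45,53): 20²+45² = 2425 < 2809 = 53² → obtuse
(135,42,102): 42²+102² = 12168 < 18225 = 135² → obtuse
(81,111,85): 81²+85² = 13786 > 12321 = 111² → acute
(31,168,114): 31+114 ≤ 168, not a triangle
2 of the 6 are obtuse.

2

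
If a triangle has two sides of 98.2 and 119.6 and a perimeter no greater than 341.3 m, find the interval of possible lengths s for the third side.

Triangle inequality alone gives 21.4 < s < 217.8.
The perimeter condition gives s ≤ 341.3 − 98.2 − 119.6 = 123.5.
Intersecting the two: 21.4 < s ≤ 123.5.

21.4 < s ≤ 123.5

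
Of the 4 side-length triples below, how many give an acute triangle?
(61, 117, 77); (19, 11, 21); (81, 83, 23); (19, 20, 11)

3

(61,117,77): 61²+77² = 9650 < 13689 = 117² → obtuse
(19,11,21): 11²+19² = 482 > 441 = 21² → acute
(81,83,23): 23²+81² = 7090 > 6889 = 83² → acute
(19,20,11): 11²+19² = 482 > 400 = 20² → acute
3 of the 4 are acute.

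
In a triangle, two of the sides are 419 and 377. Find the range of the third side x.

42 < x < 796

By the triangle inequality, x must be less than 419 + 377 = 796 and greater than |419 − 377| = 42.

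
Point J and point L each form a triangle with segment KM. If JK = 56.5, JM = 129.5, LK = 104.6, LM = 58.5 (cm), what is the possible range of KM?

From triangle JKM: |56.5 − 129.5| < KM < 56.5 + 129.5, i.e. 73.0 < KM < 186.0.
From triangle LKM: 46.1 < KM < 163.1.
Both must hold, so KM lies in the intersection.

73.0 < KM < 163.1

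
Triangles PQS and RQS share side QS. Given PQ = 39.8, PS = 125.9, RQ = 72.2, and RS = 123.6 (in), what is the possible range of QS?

From triangle PQS: |39.8 − 125.9| < QS < 39.8 + 125.9, i.e. 86.1 < QS < 165.7.
From triangle RQS: 51.4 < QS < 195.8.
Both must hold, so QS lies in the intersection.

86.1 < QS < 165.7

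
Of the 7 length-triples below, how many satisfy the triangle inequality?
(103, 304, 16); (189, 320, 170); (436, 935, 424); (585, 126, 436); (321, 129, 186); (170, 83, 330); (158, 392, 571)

1

(16,103,304): 16+103 ≤ 304 → not valid
(170,189,320): 170+189 > 320 → valid
(424,436,935): 424+436 ≤ 935 → not valid
(126,436,585): 126+436 ≤ 585 → not valid
(129,186,321): 129+186 ≤ 321 → not valid
(83,170,330): 83+170 ≤ 330 → not valid
(158,392,571): 158+392 ≤ 571 → not valid
1 of the 7 triples forms a triangle.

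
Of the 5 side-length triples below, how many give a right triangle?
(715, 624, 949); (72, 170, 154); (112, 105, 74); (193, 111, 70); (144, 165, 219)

3

(715,624,949): 624²+715² = 900601 = 949² → right
(72,170,154): 72²+154² = 28900 = 170² → right
(112,105,74): 74²+105² = 16501 > 12544 = 112² → acute
(193,111,70): 70+111 ≤ 193, not a triangle
(144,165,219): 144²+165² = 47961 = 219² → right
3 of the 5 are right.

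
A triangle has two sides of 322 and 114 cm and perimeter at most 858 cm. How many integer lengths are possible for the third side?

Triangle inequality: 208 < x < 436. Perimeter ≤ 858 gives x ≤ 858 − 322 − 114 = 422.
So 208 < x ≤ 422; integers 209 through 422: 214 values.

214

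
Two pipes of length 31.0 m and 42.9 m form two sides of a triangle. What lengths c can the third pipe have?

By the triangle inequality, c must be less than 31.0 + 42.9 = 73.9 and greater than |31.0 − 42.9| = 11.9.

11.9 < c < 73.9 (m)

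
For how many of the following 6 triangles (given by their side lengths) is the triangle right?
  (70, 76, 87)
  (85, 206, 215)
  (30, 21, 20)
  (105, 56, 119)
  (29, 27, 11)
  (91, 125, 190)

1

(70,76,87): 70²+76² = 10676 > 7569 = 87² → acute
(85,206,215): 85²+206² = 49661 > 46225 = 215² → acute
(30,21,20): 20²+21² = 841 < 900 = 30² → obtuse
(105,56,119): 56²+105² = 14161 = 119² → right
(29,27,11): 11²+27² = 850 > 841 = 29² → acute
(91,125,190): 91²+125² = 23906 < 36100 = 190² → obtuse
1 of the 6 is right.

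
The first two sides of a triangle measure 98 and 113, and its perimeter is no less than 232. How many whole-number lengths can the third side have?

Triangle inequality: 15 < x < 211. Perimeter ≥ 232 gives x ≥ 232 − 98 − 113 = 21.
So 21 ≤ x < 211; integers 21 through 210: 190 values.

190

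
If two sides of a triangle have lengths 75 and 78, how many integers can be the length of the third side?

149

The third side lies in the open interval (3, 153).
Integers from 4 to 152 inclusive: 152 − 4 + 1 = 149.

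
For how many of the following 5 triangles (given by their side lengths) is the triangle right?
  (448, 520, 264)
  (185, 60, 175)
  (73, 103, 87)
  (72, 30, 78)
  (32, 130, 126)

(448,520,264): 264²+448² = 270400 = 520² → right
(185,60,175): 60²+175² = 34225 = 185² → right
(73,103,87): 73²+87² = 12898 > 10609 = 103² → acute
(72,30,78): 30²+72² = 6084 = 78² → right
(32,130,126): 32²+126² = 16900 = 130² → right
4 of the 5 are right.

4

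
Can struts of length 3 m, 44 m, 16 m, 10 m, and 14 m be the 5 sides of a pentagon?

For a pentagon, each side must be shorter than the sum of the others.
Here the longest side is 44, but the remaining 4 sides sum to only 43.

No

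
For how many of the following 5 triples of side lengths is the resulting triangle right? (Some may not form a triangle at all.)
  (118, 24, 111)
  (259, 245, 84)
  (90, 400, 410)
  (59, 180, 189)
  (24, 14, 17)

2

(118,24,111): 24²+111² = 12897 < 13924 = 118² → obtuse
(259,245,84): 84²+245² = 67081 = 259² → right
(90,400,410): 90²+400² = 168100 = 410² → right
(59,180,189): 59²+180² = 35881 > 35721 = 189² → acute
(24,14,17): 14²+17² = 485 < 576 = 24² → obtuse
2 of the 5 are right.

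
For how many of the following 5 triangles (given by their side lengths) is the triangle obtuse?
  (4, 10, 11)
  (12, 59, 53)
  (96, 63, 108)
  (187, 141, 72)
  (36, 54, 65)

(4,10,11): 4²+10² = 116 < 121 = 11² → obtuse
(12,59,53): 12²+53² = 2953 < 3481 = 59² → obtuse
(96,63,108): 63²+96² = 13185 > 11664 = 108² → acute
(187,141,72): 72²+141² = 25065 < 34969 = 187² → obtuse
(36,54,65): 36²+54² = 4212 < 4225 = 65² → obtuse
4 of the 5 are obtuse.

4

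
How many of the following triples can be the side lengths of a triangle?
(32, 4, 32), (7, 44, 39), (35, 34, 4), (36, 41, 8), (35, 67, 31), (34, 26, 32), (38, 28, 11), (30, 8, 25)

(4,32,32): 4+32 > 32 → valid
(7,39,44): 7+39 > 44 → valid
(4,34,35): 4+34 > 35 → valid
(8,36,41): 8+36 > 41 → valid
(31,35,67): 31+35 ≤ 67 → not valid
(26,32,34): 26+32 > 34 → valid
(11,28,38): 11+28 > 38 → valid
(8,25,30): 8+25 > 30 → valid
7 of the 8 triples form a triangle.

7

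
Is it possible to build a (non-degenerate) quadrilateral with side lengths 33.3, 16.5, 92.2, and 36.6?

For a quadrilateral, each side must be shorter than the sum of the others.
Here the longest side is 92.2, but the remaining 3 sides sum to only 86.4.

No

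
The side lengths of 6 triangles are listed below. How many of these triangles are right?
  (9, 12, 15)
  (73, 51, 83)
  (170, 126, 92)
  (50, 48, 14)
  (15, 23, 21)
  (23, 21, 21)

2

(9,12,15): 9²+12² = 225 = 15² → right
(73,51,83): 51²+73² = 7930 > 6889 = 83² → acute
(170,126,92): 92²+126² = 24340 < 28900 = 170² → obtuse
(50,48,14): 14²+48² = 2500 = 50² → right
(15,23,21): 15²+21² = 666 > 529 = 23² → acute
(23,21,21): 21²+21² = 882 > 529 = 23² → acute
2 of the 6 are right.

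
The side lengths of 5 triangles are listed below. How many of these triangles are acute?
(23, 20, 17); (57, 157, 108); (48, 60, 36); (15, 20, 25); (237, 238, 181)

2

(23,20,17): 17²+20² = 689 > 529 = 23² → acute
(57,157,108): 57²+108² = 14913 < 24649 = 157² → obtuse
(48,60,36): 36²+48² = 3600 = 60² → right
(15,20,25): 15²+20² = 625 = 25² → right
(237,238,181): 181²+237² = 88930 > 56644 = 238² → acute
2 of the 5 are acute.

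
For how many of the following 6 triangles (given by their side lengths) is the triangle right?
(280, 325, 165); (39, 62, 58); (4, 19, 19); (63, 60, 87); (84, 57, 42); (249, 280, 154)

(280,325,165): 165²+280² = 105625 = 325² → right
(39,62,58): 39²+58² = 4885 > 3844 = 62² → acute
(4,19,19): 4²+19² = 377 > 361 = 19² → acute
(63,60,87): 60²+63² = 7569 = 87² → right
(84,57,42): 42²+57² = 5013 < 7056 = 84² → obtuse
(249,280,154): 154²+249² = 85717 > 78400 = 280² → acute
2 of the 6 are right.

2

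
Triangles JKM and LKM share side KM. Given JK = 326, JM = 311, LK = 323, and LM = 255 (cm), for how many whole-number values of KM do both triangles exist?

509

From triangle JKM: 15 < KM < 637.
From triangle LKM: 68 < KM < 578.
Intersection: 68 < KM < 578, so integers 69 through 577: 509 values.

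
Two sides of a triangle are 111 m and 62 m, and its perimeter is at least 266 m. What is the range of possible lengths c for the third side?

Triangle inequality alone gives 49 < c < 173.
The perimeter condition gives c ≥ 266 − 111 − 62 = 93.
Intersecting the two: 93 ≤ c < 173.

93 ≤ c < 173 m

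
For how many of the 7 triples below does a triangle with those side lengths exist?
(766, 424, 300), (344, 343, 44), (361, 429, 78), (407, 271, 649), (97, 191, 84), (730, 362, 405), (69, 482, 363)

4

(300,424,766): 300+424 ≤ 766 → not valid
(44,343,344): 44+343 > 344 → valid
(78,361,429): 78+361 > 429 → valid
(271,407,649): 271+407 > 649 → valid
(84,97,191): 84+97 ≤ 191 → not valid
(362,405,730): 362+405 > 730 → valid
(69,363,482): 69+363 ≤ 482 → not valid
4 of the 7 triples form a triangle.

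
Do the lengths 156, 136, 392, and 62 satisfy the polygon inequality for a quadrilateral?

No

For a quadrilateral, each side must be shorter than the sum of the others.
Here the longest side is 392, but the remaining 3 sides sum to only 354.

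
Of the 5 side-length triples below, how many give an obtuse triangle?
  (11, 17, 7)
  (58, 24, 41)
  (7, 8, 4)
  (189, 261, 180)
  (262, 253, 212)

2

(11,17,7): 7²+11² = 170 < 289 = 17² → obtuse
(58,24,41): 24²+41² = 2257 < 3364 = 58² → obtuse
(7,8,4): 4²+7² = 65 > 64 = 8² → acute
(189,261,180): 180²+189² = 68121 = 261² → right
(262,253,212): 212²+253² = 108953 > 68644 = 262² → acute
2 of the 5 are obtuse.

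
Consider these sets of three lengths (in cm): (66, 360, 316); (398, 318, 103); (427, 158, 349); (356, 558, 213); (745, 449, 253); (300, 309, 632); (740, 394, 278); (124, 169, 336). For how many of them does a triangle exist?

4

(66,316,360): 66+316 > 360 → valid
(103,318,398): 103+318 > 398 → valid
(158,349,427): 158+349 > 427 → valid
(213,356,558): 213+356 > 558 → valid
(253,449,745): 253+449 ≤ 745 → not valid
(300,309,632): 300+309 ≤ 632 → not valid
(278,394,740): 278+394 ≤ 740 → not valid
(124,169,336): 124+169 ≤ 336 → not valid
4 of the 8 triples form a triangle.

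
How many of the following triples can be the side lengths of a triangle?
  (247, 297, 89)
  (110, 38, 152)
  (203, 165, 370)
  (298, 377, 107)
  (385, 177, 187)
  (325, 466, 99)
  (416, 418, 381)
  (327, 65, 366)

4

(89,247,297): 89+247 > 297 → valid
(38,110,152): 38+110 ≤ 152 → not valid
(165,203,370): 165+203 ≤ 370 → not valid
(107,298,377): 107+298 > 377 → valid
(177,187,385): 177+187 ≤ 385 → not valid
(99,325,466): 99+325 ≤ 466 → not valid
(381,416,418): 381+416 > 418 → valid
(65,327,366): 65+327 > 366 → valid
4 of the 8 triples form a triangle.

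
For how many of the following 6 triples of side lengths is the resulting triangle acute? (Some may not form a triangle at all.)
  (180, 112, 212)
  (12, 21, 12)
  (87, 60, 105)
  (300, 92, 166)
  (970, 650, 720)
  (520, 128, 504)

1

(180,112,212): 112²+180² = 44944 = 212² → right
(12,21,12): 12²+12² = 288 < 441 = 21² → obtuse
(87,60,105): 60²+87² = 11169 > 11025 = 105² → acute
(300,92,166): 92+166 ≤ 300, not a triangle
(970,650,720): 650²+720² = 940900 = 970² → right
(520,128,504): 128²+504² = 270400 = 520² → right
1 of the 6 is acute.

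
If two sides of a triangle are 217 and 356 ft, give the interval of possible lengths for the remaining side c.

By the triangle inequality, c must be less than 217 + 356 = 573 and greater than |217 − 356| = 139.

139 < c < 573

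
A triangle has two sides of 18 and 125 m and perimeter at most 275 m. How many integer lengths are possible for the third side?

Triangle inequality: 107 < x < 143. Perimeter ≤ 275 gives x ≤ 275 − 18 − 125 = 132.
So 107 < x ≤ 132; integers 108 through 132: 25 values.

25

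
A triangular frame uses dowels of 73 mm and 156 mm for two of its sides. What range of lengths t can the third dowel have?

By the triangle inequality, t must be less than 73 + 156 = 229 and greater than |73 − 156| = 83.

83 < t < 229 (mm)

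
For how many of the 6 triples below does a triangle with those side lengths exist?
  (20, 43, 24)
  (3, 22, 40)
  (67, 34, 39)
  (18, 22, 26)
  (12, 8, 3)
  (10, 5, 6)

4

(20,24,43): 20+24 > 43 → valid
(3,22,40): 3+22 ≤ 40 → not valid
(34,39,67): 34+39 > 67 → valid
(18,22,26): 18+22 > 26 → valid
(3,8,12): 3+8 ≤ 12 → not valid
(5,6,10): 5+6 > 10 → valid
4 of the 6 triples form a triangle.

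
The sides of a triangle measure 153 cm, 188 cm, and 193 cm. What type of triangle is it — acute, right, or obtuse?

Compare the square of the longest side to the sum of squares of the other two: 153² + 188² = 58753 > 37249 = 193².

acute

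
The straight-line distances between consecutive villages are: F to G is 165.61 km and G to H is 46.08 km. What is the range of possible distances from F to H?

119.53 ≤ FH ≤ 211.69 km

By the triangle inequality, |165.61 − 46.08| ≤ FH ≤ 165.61 + 46.08.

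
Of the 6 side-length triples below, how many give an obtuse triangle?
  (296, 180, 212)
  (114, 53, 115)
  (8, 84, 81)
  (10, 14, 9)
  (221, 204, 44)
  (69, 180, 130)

(296,180,212): 180²+212² = 77344 < 87616 = 296² → obtuse
(114,53,115): 53²+114² = 15805 > 13225 = 115² → acute
(8,84,81): 8²+81² = 6625 < 7056 = 84² → obtuse
(10,14,9): 9²+10² = 181 < 196 = 14² → obtuse
(221,204,44): 44²+204² = 43552 < 48841 = 221² → obtuse
(69,180,130): 69²+130² = 21661 < 32400 = 180² → obtuse
5 of the 6 are obtuse.

5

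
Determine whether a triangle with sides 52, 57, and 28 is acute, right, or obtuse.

Compare the square of the longest side to the sum of squares of the other two: 28² + 52² = 3488 > 3249 = 57².

acute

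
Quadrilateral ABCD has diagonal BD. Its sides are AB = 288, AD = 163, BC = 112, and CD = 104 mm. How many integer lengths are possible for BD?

From triangle ABD: 125 < BD < 451.
From triangle CBD: 8 < BD < 216.
Intersection: 125 < BD < 216, so integers 126 through 215: 90 values.

90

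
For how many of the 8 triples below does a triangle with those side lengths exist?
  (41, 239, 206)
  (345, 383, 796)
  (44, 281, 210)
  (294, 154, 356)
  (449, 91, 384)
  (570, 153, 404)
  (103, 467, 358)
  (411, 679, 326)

4

(41,206,239): 41+206 > 239 → valid
(345,383,796): 345+383 ≤ 796 → not valid
(44,210,281): 44+210 ≤ 281 → not valid
(154,294,356): 154+294 > 356 → valid
(91,384,449): 91+384 > 449 → valid
(153,404,570): 153+404 ≤ 570 → not valid
(103,358,467): 103+358 ≤ 467 → not valid
(326,411,679): 326+411 > 679 → valid
4 of the 8 triples form a triangle.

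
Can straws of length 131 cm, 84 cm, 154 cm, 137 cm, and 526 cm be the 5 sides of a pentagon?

For a pentagon, each side must be shorter than the sum of the others.
Here the longest side is 526, but the remaining 4 sides sum to only 506.

No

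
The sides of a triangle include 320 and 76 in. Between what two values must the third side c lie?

By the triangle inequality, c must be less than 320 + 76 = 396 and greater than |320 − 76| = 244.

244 < c < 396 (in)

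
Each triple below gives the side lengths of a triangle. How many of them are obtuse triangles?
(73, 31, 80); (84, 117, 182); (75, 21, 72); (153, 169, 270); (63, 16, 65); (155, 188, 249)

4

(73,31,80): 31²+73² = 6290 < 6400 = 80² → obtuse
(84,117,182): 84²+117² = 20745 < 33124 = 182² → obtuse
(75,21,72): 21²+72² = 5625 = 75² → right
(153,169,270): 153²+169² = 51970 < 72900 = 270² → obtuse
(63,16,65): 16²+63² = 4225 = 65² → right
(155,188,249): 155²+188² = 59369 < 62001 = 249² → obtuse
4 of the 6 are obtuse.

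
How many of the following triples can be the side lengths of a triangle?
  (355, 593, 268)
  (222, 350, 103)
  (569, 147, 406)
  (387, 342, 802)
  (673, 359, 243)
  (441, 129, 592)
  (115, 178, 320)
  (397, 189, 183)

(268,355,593): 268+355 > 593 → valid
(103,222,350): 103+222 ≤ 350 → not valid
(147,406,569): 147+406 ≤ 569 → not valid
(342,387,802): 342+387 ≤ 802 → not valid
(243,359,673): 243+359 ≤ 673 → not valid
(129,441,592): 129+441 ≤ 592 → not valid
(115,178,320): 115+178 ≤ 320 → not valid
(183,189,397): 183+189 ≤ 397 → not valid
1 of the 8 triples forms a triangle.

1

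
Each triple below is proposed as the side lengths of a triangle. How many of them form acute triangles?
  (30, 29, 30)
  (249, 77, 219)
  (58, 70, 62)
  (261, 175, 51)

2

(30,29,30): 29²+30² = 1741 > 900 = 30² → acute
(249,77,219): 77²+219² = 53890 < 62001 = 249² → obtuse
(58,70,62): 58²+62² = 7208 > 4900 = 70² → acute
(261,175,51): 51+175 ≤ 261, not a triangle
2 of the 4 are acute.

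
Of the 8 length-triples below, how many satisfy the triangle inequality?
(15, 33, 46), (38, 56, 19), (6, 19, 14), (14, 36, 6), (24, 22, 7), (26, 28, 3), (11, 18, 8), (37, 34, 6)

(15,33,46): 15+33 > 46 → valid
(19,38,56): 19+38 > 56 → valid
(6,14,19): 6+14 > 19 → valid
(6,14,36): 6+14 ≤ 36 → not valid
(7,22,24): 7+22 > 24 → valid
(3,26,28): 3+26 > 28 → valid
(8,11,18): 8+11 > 18 → valid
(6,34,37): 6+34 > 37 → valid
7 of the 8 triples form a triangle.

7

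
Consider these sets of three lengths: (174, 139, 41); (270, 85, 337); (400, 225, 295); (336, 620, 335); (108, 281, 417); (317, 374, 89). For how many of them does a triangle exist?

5

(41,139,174): 41+139 > 174 → valid
(85,270,337): 85+270 > 337 → valid
(225,295,400): 225+295 > 400 → valid
(335,336,620): 335+336 > 620 → valid
(108,281,417): 108+281 ≤ 417 → not valid
(89,317,374): 89+317 > 374 → valid
5 of the 6 triples form a triangle.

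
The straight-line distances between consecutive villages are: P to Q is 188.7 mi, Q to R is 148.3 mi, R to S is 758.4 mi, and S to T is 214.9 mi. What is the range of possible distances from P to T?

206.5 ≤ PT ≤ 1310.3 mi

The maximum is all hops collinear in one direction: 188.7 + 148.3 + 758.4 + 214.9 = 1310.3.
The longest hop is 758.4; the others sum to 551.9. Folding the others back against it leaves at least 758.4 − 551.9 = 206.5.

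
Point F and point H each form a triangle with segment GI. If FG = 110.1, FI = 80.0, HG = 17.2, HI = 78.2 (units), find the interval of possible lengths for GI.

From triangle FGI: |110.1 − 80.0| < GI < 110.1 + 80.0, i.e. 30.1 < GI < 190.1.
From triangle HGI: 61.0 < GI < 95.4.
Both must hold, so GI lies in the intersection.

61.0 < GI < 95.4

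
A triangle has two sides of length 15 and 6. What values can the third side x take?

By the triangle inequality, x must be less than 15 + 6 = 21 and greater than |15 − 6| = 9.

9 < x < 21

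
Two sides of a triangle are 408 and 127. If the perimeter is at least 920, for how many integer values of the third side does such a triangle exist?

150

Triangle inequality: 281 < x < 535. Perimeter ≥ 920 gives x ≥ 920 − 408 − 127 = 385.
So 385 ≤ x < 535; integers 385 through 534: 150 values.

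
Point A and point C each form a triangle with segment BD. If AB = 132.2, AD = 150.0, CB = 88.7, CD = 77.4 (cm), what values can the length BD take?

From triangle ABD: |132.2 − 150.0| < BD < 132.2 + 150.0, i.e. 17.8 < BD < 282.2.
From triangle CBD: 11.3 < BD < 166.1.
Both must hold, so BD lies in the intersection.

17.8 < BD < 166.1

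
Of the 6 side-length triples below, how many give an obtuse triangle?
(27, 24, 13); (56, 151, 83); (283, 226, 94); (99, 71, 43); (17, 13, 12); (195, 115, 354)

(27,24,13): 13²+24² = 745 > 729 = 27² → acute
(56,151,83): 56+83 ≤ 151, not a triangle
(283,226,94): 94²+226² = 59912 < 80089 = 283² → obtuse
(99,71,43): 43²+71² = 6890 < 9801 = 99² → obtuse
(17,13,12): 12²+13² = 313 > 289 = 17² → acute
(195,115,354): 115+195 ≤ 354, not a triangle
2 of the 6 are obtuse.

2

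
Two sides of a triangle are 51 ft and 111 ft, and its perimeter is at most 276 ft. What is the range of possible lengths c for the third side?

Triangle inequality alone gives 60 < c < 162.
The perimeter condition gives c ≤ 276 − 51 − 111 = 114.
Intersecting the two: 60 < c ≤ 114.

60 < c ≤ 114 ft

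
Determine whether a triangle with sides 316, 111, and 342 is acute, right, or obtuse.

obtuse

Compare the square of the longest side to the sum of squares of the other two: 111² + 316² = 112177 < 116964 = 342².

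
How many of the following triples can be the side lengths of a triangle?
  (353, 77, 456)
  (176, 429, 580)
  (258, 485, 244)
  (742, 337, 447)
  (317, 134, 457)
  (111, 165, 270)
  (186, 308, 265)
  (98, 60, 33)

5

(77,353,456): 77+353 ≤ 456 → not valid
(176,429,580): 176+429 > 580 → valid
(244,258,485): 244+258 > 485 → valid
(337,447,742): 337+447 > 742 → valid
(134,317,457): 134+317 ≤ 457 → not valid
(111,165,270): 111+165 > 270 → valid
(186,265,308): 186+265 > 308 → valid
(33,60,98): 33+60 ≤ 98 → not valid
5 of the 8 triples form a triangle.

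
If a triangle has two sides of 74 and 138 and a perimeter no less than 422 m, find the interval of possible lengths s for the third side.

210 ≤ s < 212

Triangle inequality alone gives 64 < s < 212.
The perimeter condition gives s ≥ 422 − 74 − 138 = 210.
Intersecting the two: 210 ≤ s < 212.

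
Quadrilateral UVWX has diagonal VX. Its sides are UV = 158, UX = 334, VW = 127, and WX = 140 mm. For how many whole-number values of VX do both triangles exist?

90

From triangle UVX: 176 < VX < 492.
From triangle WVX: 13 < VX < 267.
Intersection: 176 < VX < 267, so integers 177 through 266: 90 values.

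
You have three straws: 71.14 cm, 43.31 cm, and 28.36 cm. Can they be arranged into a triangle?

The longest side is 71.14, and the other two sum to 71.67.
Since 71.67 > 71.14, the triangle inequality holds.

Yes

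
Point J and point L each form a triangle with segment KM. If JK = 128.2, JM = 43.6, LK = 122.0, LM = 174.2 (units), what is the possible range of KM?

From triangle JKM: |128.2 − 43.6| < KM < 128.2 + 43.6, i.e. 84.6 < KM < 171.8.
From triangle LKM: 52.2 < KM < 296.2.
Both must hold, so KM lies in the intersection.

84.6 < KM < 171.8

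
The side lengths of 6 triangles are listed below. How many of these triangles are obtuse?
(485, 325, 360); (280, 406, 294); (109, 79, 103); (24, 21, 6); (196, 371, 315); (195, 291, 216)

1

(485,325,360): 325²+360² = 235225 = 485² → right
(280,406,294): 280²+294² = 164836 = 406² → right
(109,79,103): 79²+103² = 16850 > 11881 = 109² → acute
(24,21,6): 6²+21² = 477 < 576 = 24² → obtuse
(196,371,315): 196²+315² = 137641 = 371² → right
(195,291,216): 195²+216² = 84681 = 291² → right
1 of the 6 is obtuse.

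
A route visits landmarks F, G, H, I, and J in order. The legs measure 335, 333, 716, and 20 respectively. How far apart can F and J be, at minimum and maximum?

28 ≤ FJ ≤ 1404

The maximum is all hops collinear in one direction: 335 + 333 + 716 + 20 = 1404.
The longest hop is 716; the others sum to 688. Folding the others back against it leaves at least 716 − 688 = 28.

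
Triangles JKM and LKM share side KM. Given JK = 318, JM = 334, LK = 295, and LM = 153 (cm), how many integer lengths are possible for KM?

From triangle JKM: 16 < KM < 652.
From triangle LKM: 142 < KM < 448.
Intersection: 142 < KM < 448, so integers 143 through 447: 305 values.

305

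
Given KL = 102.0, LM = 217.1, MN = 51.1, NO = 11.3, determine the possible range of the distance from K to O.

52.7 ≤ KO ≤ 381.5

The maximum is all hops collinear in one direction: 102.0 + 217.1 + 51.1 + 11.3 = 381.5.
The longest hop is 217.1; the others sum to 164.4. Folding the others back against it leaves at least 217.1 − 164.4 = 52.7.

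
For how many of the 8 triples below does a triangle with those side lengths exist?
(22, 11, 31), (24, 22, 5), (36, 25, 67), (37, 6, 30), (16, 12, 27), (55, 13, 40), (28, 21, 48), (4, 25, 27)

(11,22,31): 11+22 > 31 → valid
(5,22,24): 5+22 > 24 → valid
(25,36,67): 25+36 ≤ 67 → not valid
(6,30,37): 6+30 ≤ 37 → not valid
(12,16,27): 12+16 > 27 → valid
(13,40,55): 13+40 ≤ 55 → not valid
(21,28,48): 21+28 > 48 → valid
(4,25,27): 4+25 > 27 → valid
5 of the 8 triples form a triangle.

5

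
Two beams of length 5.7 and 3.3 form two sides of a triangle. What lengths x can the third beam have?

By the triangle inequality, x must be less than 5.7 + 3.3 = 9.0 and greater than |5.7 − 3.3| = 2.4.

2.4 < x < 9.0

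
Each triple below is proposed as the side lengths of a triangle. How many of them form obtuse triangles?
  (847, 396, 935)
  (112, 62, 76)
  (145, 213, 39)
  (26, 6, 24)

2

(847,396,935): 396²+847² = 874225 = 935² → right
(112,62,76): 62²+76² = 9620 < 12544 = 112² → obtuse
(145,213,39): 39+145 ≤ 213, not a triangle
(26,6,24): 6²+24² = 612 < 676 = 26² → obtuse
2 of the 4 are obtuse.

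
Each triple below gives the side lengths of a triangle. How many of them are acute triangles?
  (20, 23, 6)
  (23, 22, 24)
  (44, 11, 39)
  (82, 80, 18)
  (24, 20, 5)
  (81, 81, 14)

2

(20,23,6): 6²+20² = 436 < 529 = 23² → obtuse
(23,22,24): 22²+23² = 1013 > 576 = 24² → acute
(44,11,39): 11²+39² = 1642 < 1936 = 44² → obtuse
(82,80,18): 18²+80² = 6724 = 82² → right
(24,20,5): 5²+20² = 425 < 576 = 24² → obtuse
(81,81,14): 14²+81² = 6757 > 6561 = 81² → acute
2 of the 6 are acute.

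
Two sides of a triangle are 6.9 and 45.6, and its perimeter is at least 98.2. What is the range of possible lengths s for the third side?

Triangle inequality alone gives 38.7 < s < 52.5.
The perimeter condition gives s ≥ 98.2 − 6.9 − 45.6 = 45.7.
Intersecting the two: 45.7 ≤ s < 52.5.

45.7 ≤ s < 52.5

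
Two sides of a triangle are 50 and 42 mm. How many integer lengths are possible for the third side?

The third side lies in the open interval (8, 92).
Integers from 9 to 91 inclusive: 91 − 9 + 1 = 83.

83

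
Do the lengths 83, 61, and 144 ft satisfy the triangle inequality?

The two shorter sides sum to 144, exactly equal to the longest side 144.
That gives only a degenerate (flat) triangle — the inequality must be strict.

No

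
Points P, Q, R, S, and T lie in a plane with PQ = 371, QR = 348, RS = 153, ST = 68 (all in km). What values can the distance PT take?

0 ≤ PT ≤ 940 km

The maximum is all hops collinear in one direction: 371 + 348 + 153 + 68 = 940.
The longest hop is 371; the others sum to 569. Since 371 ≤ 569, the path can fold back on itself completely, so the minimum distance is 0.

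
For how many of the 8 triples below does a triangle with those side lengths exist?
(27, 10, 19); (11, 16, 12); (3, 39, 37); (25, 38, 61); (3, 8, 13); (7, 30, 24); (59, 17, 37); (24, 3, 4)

5

(10,19,27): 10+19 > 27 → valid
(11,12,16): 11+12 > 16 → valid
(3,37,39): 3+37 > 39 → valid
(25,38,61): 25+38 > 61 → valid
(3,8,13): 3+8 ≤ 13 → not valid
(7,24,30): 7+24 > 30 → valid
(17,37,59): 17+37 ≤ 59 → not valid
(3,4,24): 3+4 ≤ 24 → not valid
5 of the 8 triples form a triangle.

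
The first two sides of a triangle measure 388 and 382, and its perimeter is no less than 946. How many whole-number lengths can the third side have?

594

Triangle inequality: 6 < x < 770. Perimeter ≥ 946 gives x ≥ 946 − 388 − 382 = 176.
So 176 ≤ x < 770; integers 176 through 769: 594 values.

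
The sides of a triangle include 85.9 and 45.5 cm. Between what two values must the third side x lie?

By the triangle inequality, x must be less than 85.9 + 45.5 = 131.4 and greater than |85.9 − 45.5| = 40.4.

40.4 < x < 131.4 (cm)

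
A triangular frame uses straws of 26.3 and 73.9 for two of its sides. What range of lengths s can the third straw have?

47.6 < s < 100.2

By the triangle inequality, s must be less than 26.3 + 73.9 = 100.2 and greater than |26.3 − 73.9| = 47.6.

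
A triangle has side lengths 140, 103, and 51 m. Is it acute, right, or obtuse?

obtuse

Compare the square of the longest side to the sum of squares of the other two: 51² + 103² = 13210 < 19600 = 140².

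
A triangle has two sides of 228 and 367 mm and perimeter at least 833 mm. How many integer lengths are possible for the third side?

Triangle inequality: 139 < x < 595. Perimeter ≥ 833 gives x ≥ 833 − 228 − 367 = 238.
So 238 ≤ x < 595; integers 238 through 594: 357 values.

357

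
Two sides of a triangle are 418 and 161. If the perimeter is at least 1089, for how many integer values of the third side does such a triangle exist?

Triangle inequality: 257 < x < 579. Perimeter ≥ 1089 gives x ≥ 1089 − 418 − 161 = 510.
So 510 ≤ x < 579; integers 510 through 578: 69 values.

69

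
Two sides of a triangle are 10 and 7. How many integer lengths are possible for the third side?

13

The third side lies in the open interval (3, 17).
Integers from 4 to 16 inclusive: 16 − 4 + 1 = 13.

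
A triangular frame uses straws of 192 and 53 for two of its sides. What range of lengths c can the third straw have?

139 < c < 245

By the triangle inequality, c must be less than 192 + 53 = 245 and greater than |192 − 53| = 139.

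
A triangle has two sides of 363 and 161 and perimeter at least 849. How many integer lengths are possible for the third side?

Triangle inequality: 202 < x < 524. Perimeter ≥ 849 gives x ≥ 849 − 363 − 161 = 325.
So 325 ≤ x < 524; integers 325 through 523: 199 values.

199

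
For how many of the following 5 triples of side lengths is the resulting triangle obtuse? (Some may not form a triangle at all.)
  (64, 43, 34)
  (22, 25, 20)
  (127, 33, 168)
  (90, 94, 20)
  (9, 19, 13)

(64,43,34): 34²+43² = 3005 < 4096 = 64² → obtuse
(22,25,20): 20²+22² = 884 > 625 = 25² → acute
(127,33,168): 33+127 ≤ 168, not a triangle
(90,94,20): 20²+90² = 8500 < 8836 = 94² → obtuse
(9,19,13): 9²+13² = 250 < 361 = 19² → obtuse
3 of the 5 are obtuse.

3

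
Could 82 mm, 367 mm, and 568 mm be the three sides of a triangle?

No

The longest side is 568, but the other two sum to only 449.
449 < 568, so the triangle inequality fails.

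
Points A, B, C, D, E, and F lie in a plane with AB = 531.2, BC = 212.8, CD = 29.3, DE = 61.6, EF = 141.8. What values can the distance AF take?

The maximum is all hops collinear in one direction: 531.2 + 212.8 + 29.3 + 61.6 + 141.8 = 976.7.
The longest hop is 531.2; the others sum to 445.5. Folding the others back against it leaves at least 531.2 − 445.5 = 85.7.

85.7 ≤ AF ≤ 976.7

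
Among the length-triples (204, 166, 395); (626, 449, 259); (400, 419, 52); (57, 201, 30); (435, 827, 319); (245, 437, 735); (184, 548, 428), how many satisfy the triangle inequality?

(166,204,395): 166+204 ≤ 395 → not valid
(259,449,626): 259+449 > 626 → valid
(52,400,419): 52+400 > 419 → valid
(30,57,201): 30+57 ≤ 201 → not valid
(319,435,827): 319+435 ≤ 827 → not valid
(245,437,735): 245+437 ≤ 735 → not valid
(184,428,548): 184+428 > 548 → valid
3 of the 7 triples form a triangle.

3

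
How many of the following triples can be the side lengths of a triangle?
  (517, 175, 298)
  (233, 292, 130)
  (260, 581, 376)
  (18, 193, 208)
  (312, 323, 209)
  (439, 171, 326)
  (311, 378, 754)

5

(175,298,517): 175+298 ≤ 517 → not valid
(130,233,292): 130+233 > 292 → valid
(260,376,581): 260+376 > 581 → valid
(18,193,208): 18+193 > 208 → valid
(209,312,323): 209+312 > 323 → valid
(171,326,439): 171+326 > 439 → valid
(311,378,754): 311+378 ≤ 754 → not valid
5 of the 7 triples form a triangle.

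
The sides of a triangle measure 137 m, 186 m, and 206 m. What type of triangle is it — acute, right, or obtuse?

Compare the square of the longest side to the sum of squares of the other two: 137² + 186² = 53365 > 42436 = 206².

acute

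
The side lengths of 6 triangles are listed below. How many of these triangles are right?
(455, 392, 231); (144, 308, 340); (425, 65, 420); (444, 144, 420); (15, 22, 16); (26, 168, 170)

(455,392,231): 231²+392² = 207025 = 455² → right
(144,308,340): 144²+308² = 115600 = 340² → right
(425,65,420): 65²+420² = 180625 = 425² → right
(444,144,420): 144²+420² = 197136 = 444² → right
(15,22,16): 15²+16² = 481 < 484 = 22² → obtuse
(26,168,170): 26²+168² = 28900 = 170² → right
5 of the 6 are right.

5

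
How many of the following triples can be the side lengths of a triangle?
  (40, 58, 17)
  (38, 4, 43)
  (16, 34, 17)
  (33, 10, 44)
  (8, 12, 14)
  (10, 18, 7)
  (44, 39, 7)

2

(17,40,58): 17+40 ≤ 58 → not valid
(4,38,43): 4+38 ≤ 43 → not valid
(16,17,34): 16+17 ≤ 34 → not valid
(10,33,44): 10+33 ≤ 44 → not valid
(8,12,14): 8+12 > 14 → valid
(7,10,18): 7+10 ≤ 18 → not valid
(7,39,44): 7+39 > 44 → valid
2 of the 7 triples form a triangle.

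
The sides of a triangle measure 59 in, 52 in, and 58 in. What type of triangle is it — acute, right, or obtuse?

acute

Compare the square of the longest side to the sum of squares of the other two: 52² + 58² = 6068 > 3481 = 59².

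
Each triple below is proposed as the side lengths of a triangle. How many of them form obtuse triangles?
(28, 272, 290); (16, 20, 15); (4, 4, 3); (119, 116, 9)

(28,272,290): 28²+272² = 74768 < 84100 = 290² → obtuse
(16,20,15): 15²+16² = 481 > 400 = 20² → acute
(4,4,3): 3²+4² = 25 > 16 = 4² → acute
(119,116,9): 9²+116² = 13537 < 14161 = 119² → obtuse
2 of the 4 are obtuse.

2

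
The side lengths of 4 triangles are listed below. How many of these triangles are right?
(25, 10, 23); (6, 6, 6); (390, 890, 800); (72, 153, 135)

(25,10,23): 10²+23² = 629 > 625 = 25² → acute
(6,6,6): 6²+6² = 72 > 36 = 6² → acute
(390,890,800): 390²+800² = 792100 = 890² → right
(72,153,135): 72²+135² = 23409 = 153² → right
2 of the 4 are right.

2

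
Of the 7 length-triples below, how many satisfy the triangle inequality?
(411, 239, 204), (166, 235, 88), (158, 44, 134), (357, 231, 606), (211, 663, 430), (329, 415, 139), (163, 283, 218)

(204,239,411): 204+239 > 411 → valid
(88,166,235): 88+166 > 235 → valid
(44,134,158): 44+134 > 158 → valid
(231,357,606): 231+357 ≤ 606 → not valid
(211,430,663): 211+430 ≤ 663 → not valid
(139,329,415): 139+329 > 415 → valid
(163,218,283): 163+218 > 283 → valid
5 of the 7 triples form a triangle.

5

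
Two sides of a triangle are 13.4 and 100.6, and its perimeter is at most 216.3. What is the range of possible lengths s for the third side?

Triangle inequality alone gives 87.2 < s < 114.0.
The perimeter condition gives s ≤ 216.3 − 13.4 − 100.6 = 102.3.
Intersecting the two: 87.2 < s ≤ 102.3.

87.2 < s ≤ 102.3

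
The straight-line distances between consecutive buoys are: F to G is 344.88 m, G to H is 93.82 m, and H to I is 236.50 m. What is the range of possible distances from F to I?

14.56 ≤ FI ≤ 675.20 m

The maximum is all hops collinear in one direction: 344.88 + 93.82 + 236.50 = 675.20.
The longest hop is 344.88; the others sum to 330.32. Folding the others back against it leaves at least 344.88 − 330.32 = 14.56.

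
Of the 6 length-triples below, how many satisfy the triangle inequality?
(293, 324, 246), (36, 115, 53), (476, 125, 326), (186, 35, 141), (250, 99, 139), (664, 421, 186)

(246,293,324): 246+293 > 324 → valid
(36,53,115): 36+53 ≤ 115 → not valid
(125,326,476): 125+326 ≤ 476 → not valid
(35,141,186): 35+141 ≤ 186 → not valid
(99,139,250): 99+139 ≤ 250 → not valid
(186,421,664): 186+421 ≤ 664 → not valid
1 of the 6 triples forms a triangle.

1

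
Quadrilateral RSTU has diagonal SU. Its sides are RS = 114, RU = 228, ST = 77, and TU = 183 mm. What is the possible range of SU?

114 < SU < 260

From triangle RSU: |114 − 228| < SU < 114 + 228, i.e. 114 < SU < 342.
From triangle TSU: 106 < SU < 260.
Both must hold, so SU lies in the intersection.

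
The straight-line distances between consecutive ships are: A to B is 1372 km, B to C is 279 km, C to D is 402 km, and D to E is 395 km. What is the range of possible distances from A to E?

296 ≤ AE ≤ 2448 km

The maximum is all hops collinear in one direction: 1372 + 279 + 402 + 395 = 2448.
The longest hop is 1372; the others sum to 1076. Folding the others back against it leaves at least 1372 − 1076 = 296.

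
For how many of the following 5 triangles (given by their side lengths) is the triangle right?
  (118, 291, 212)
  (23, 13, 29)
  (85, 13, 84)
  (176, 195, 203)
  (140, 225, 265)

(118,291,212): 118²+212² = 58868 < 84681 = 291² → obtuse
(23,13,29): 13²+23² = 698 < 841 = 29² → obtuse
(85,13,84): 13²+84² = 7225 = 85² → right
(176,195,203): 176²+195² = 69001 > 41209 = 203² → acute
(140,225,265): 140²+225² = 70225 = 265² → right
2 of the 5 are right.

2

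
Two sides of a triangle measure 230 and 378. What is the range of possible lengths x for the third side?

148 < x < 608

By the triangle inequality, x must be less than 230 + 378 = 608 and greater than |230 − 378| = 148.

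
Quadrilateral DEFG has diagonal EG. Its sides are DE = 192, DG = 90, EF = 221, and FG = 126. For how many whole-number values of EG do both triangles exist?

179

From triangle DEG: 102 < EG < 282.
From triangle FEG: 95 < EG < 347.
Intersection: 102 < EG < 282, so integers 103 through 281: 179 values.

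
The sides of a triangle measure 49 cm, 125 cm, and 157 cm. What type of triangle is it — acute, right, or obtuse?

obtuse

Compare the square of the longest side to the sum of squares of the other two: 49² + 125² = 18026 < 24649 = 157².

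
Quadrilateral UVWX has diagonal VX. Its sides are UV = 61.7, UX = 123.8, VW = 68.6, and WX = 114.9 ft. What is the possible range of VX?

62.1 < VX < 183.5

From triangle UVX: |61.7 − 123.8| < VX < 61.7 + 123.8, i.e. 62.1 < VX < 185.5.
From triangle WVX: 46.3 < VX < 183.5.
Both must hold, so VX lies in the intersection.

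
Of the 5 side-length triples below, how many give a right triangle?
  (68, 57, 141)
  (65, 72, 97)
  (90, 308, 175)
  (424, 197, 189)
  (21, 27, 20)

1

(68,57,141): 57+68 ≤ 141, not a triangle
(65,72,97): 65²+72² = 9409 = 97² → right
(90,308,175): 90+175 ≤ 308, not a triangle
(424,197,189): 189+197 ≤ 424, not a triangle
(21,27,20): 20²+21² = 841 > 729 = 27² → acute
1 of the 5 is right.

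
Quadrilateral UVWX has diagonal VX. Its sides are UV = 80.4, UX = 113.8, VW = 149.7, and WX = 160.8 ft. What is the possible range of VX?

From triangle UVX: |80.4 − 113.8| < VX < 80.4 + 113.8, i.e. 33.4 < VX < 194.2.
From triangle WVX: 11.1 < VX < 310.5.
Both must hold, so VX lies in the intersection.

33.4 < VX < 194.2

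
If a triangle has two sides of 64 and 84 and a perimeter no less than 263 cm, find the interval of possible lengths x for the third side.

Triangle inequality alone gives 20 < x < 148.
The perimeter condition gives x ≥ 263 − 64 − 84 = 115.
Intersecting the two: 115 ≤ x < 148.

115 ≤ x < 148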